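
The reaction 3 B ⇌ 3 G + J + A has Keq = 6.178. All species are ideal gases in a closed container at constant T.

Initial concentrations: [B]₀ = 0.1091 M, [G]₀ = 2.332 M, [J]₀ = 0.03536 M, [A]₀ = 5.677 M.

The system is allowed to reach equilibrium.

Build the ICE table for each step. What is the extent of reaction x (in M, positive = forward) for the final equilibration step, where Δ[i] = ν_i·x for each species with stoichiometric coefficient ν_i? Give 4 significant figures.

Q₀ = 1960 vs Keq = 6.178 ⇒ Q>K, reverse
Step 1:
                    B           G           J           A
  init         0.1091       2.332     0.03536       5.677
  Δ            0.1032     -0.1032    -0.03441    -0.03441
  eq           0.2123       2.229  9.4683e-04       5.643
  solve Keq expr → x = -0.03441; check Q = 6.178

x = -0.03441 M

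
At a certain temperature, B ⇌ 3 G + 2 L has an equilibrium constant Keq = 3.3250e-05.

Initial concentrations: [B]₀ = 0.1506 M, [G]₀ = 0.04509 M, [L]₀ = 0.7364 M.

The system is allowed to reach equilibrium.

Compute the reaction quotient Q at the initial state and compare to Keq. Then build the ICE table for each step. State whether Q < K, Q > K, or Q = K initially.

Q₀ = 3.3010e-04; Q > K (proceeds reverse)

Q₀ = 3.3010e-04 vs Keq = 3.3250e-05 ⇒ Q>K, reverse
Step 1:
                    B           G           L
  Initial      0.1506     0.04509      0.7364
  Change     0.007815    -0.02345    -0.01563
  Equil        0.1584     0.02164      0.7208
  solve Keq expr → x = -0.007815; check Q = 3.3250e-05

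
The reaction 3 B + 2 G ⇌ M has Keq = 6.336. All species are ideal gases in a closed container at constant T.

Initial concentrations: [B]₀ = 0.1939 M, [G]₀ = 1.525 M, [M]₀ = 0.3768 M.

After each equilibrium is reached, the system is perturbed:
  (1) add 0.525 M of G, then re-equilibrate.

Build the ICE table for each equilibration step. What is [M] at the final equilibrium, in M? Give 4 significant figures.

[M]_eq = 0.3626 M

Q₀ = 22.22 vs Keq = 6.336 ⇒ Q>K, reverse
Step 1:
                  B         G         M
  I          0.1939     1.525    0.3768
  C         0.08606   0.05737  -0.02869
  E            0.28     1.582    0.3481
  solve Keq expr → x = -0.02869; check Q = 6.336
Then add 0.525 M of G.
Step 2:
                  B         G         M
  I            0.28     2.107    0.3481
  C        -0.04335   -0.0289   0.01445
  E          0.2366     2.078    0.3626
  solve Keq expr → x = 0.01445; check Q = 6.336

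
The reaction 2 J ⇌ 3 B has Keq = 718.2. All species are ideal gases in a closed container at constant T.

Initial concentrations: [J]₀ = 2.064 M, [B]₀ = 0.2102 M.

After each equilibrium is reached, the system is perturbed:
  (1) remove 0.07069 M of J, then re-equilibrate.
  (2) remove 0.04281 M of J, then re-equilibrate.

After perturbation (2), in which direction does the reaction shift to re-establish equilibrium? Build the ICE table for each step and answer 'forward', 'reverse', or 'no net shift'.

Q₀ = 0.00218 vs Keq = 718.2 ⇒ Q<K, forward
Step 1:
                    J           B
  Initial       2.064      0.2102
  Change       -1.869       2.803
  Equil        0.1952       3.013
  solve Keq expr → x = 0.9344; check Q = 718.2
Then remove 0.07069 M of J.
Step 2:
                    J           B
  Initial      0.1245       3.013
  Change      0.06176    -0.09264
  Equil        0.1863       2.921
  solve Keq expr → x = -0.03088; check Q = 718.2
Then remove 0.04281 M of J.
Step 3:
                    J           B
  Initial      0.1435       2.921
  Change      0.03746    -0.05619
  Equil        0.1809       2.865
  solve Keq expr → x = -0.01873; check Q = 718.2

Direction: reverse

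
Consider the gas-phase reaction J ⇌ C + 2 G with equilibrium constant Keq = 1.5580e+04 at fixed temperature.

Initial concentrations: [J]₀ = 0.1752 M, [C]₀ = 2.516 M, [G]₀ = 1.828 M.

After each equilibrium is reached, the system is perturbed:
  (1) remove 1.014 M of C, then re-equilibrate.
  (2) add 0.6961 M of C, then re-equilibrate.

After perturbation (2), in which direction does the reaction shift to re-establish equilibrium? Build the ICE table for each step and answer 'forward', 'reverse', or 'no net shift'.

Q₀ = 47.99 vs Keq = 1.5580e+04 ⇒ Q<K, forward
Step 1:
                  J         C         G
  init       0.1752     2.516     1.828
  Δ         -0.1744    0.1744    0.3488
  eq      8.1822e-04      2.69     2.177
  solve Keq expr → x = 0.1744; check Q = 1.5580e+04
Then remove 1.014 M of C.
Step 2:
                  J         C         G
  init    8.1822e-04     1.676     2.177
  Δ       -3.0800e-04 3.0800e-04 6.1601e-04
  eq      5.1022e-04     1.677     2.177
  solve Keq expr → x = 3.0800e-04; check Q = 1.5580e+04
Then add 0.6961 M of C.
Step 3:
                  J         C         G
  init    5.1022e-04     2.373     2.177
  Δ       2.1148e-04 -2.1148e-04 -4.2296e-04
  eq      7.2169e-04     2.373     2.177
  solve Keq expr → x = -2.1148e-04; check Q = 1.5580e+04

Direction: reverse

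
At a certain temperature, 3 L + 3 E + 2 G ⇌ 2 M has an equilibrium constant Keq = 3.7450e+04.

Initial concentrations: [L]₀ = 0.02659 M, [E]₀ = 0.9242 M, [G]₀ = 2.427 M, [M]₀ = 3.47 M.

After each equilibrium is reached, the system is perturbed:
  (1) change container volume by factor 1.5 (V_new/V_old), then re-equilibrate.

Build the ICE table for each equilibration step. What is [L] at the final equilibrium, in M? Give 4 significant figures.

[L]_eq = 0.05685 M

Q₀ = 1.3774e+05 vs Keq = 3.7450e+04 ⇒ Q>K, reverse
Step 1:
                   L          E          G          M
  Initial    0.02659     0.9242      2.427       3.47
  Change     0.01368    0.01368   0.009123  -0.009123
  Equil      0.04027     0.9379      2.436      3.461
  solve Keq expr → x = -0.004561; check Q = 3.7450e+04
Then change container volume by factor 1.5 (V_new/V_old).
Step 2:
                   L          E          G          M
  Initial    0.02685     0.6253      1.624      2.307
  Change        0.03       0.03       0.02      -0.02
  Equil      0.05685     0.6553      1.644      2.287
  solve Keq expr → x = -0.009999; check Q = 3.7450e+04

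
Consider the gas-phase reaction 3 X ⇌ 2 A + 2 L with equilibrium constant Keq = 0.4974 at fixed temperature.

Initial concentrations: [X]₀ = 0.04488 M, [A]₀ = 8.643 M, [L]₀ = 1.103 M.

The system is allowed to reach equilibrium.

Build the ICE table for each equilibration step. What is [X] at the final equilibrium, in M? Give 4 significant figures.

Q₀ = 1.0054e+06 vs Keq = 0.4974 ⇒ Q>K, reverse
Step 1:
                  X         A         L
  Initial   0.04488     8.643     1.103
  Change      1.413   -0.9418   -0.9418
  Equil       1.458     7.701    0.1612
  solve Keq expr → x = -0.4709; check Q = 0.4974

[X]_eq = 1.458 M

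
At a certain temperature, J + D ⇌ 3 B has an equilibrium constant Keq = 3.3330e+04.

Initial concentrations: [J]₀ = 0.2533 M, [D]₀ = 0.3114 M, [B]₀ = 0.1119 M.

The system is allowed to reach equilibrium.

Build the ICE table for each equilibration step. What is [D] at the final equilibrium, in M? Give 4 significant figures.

Q₀ = 0.01776 vs Keq = 3.3330e+04 ⇒ Q<K, forward
Step 1:
                   J          D          B
  init        0.2533     0.3114     0.1119
  Δ           -0.253     -0.253     0.7589
  eq      3.3899e-04    0.05844     0.8708
  solve Keq expr → x = 0.253; check Q = 3.3330e+04

[D]_eq = 0.05844 M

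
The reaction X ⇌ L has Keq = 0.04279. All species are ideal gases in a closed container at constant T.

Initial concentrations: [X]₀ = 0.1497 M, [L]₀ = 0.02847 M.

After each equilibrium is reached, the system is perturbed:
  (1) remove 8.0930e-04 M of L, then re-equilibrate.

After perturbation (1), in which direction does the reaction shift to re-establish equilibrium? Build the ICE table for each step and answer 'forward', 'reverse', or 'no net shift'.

Q₀ = 0.1902 vs Keq = 0.04279 ⇒ Q>K, reverse
Step 1:
                   X          L
  Initial     0.1497    0.02847
  Change     0.02116   -0.02116
  Equil       0.1709   0.007311
  solve Keq expr → x = -0.02116; check Q = 0.04279
Then remove 8.0930e-04 M of L.
Step 2:
                   X          L
  Initial     0.1709   0.006502
  Change  -7.7609e-04 7.7609e-04
  Equil       0.1701   0.007278
  solve Keq expr → x = 7.7609e-04; check Q = 0.04279

Direction: forward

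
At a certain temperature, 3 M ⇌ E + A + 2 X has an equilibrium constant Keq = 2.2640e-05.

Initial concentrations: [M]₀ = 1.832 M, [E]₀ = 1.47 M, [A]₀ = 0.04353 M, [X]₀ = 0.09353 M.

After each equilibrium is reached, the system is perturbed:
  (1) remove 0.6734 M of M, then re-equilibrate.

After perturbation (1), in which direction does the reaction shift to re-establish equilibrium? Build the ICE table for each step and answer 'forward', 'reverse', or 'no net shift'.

Direction: reverse

Q₀ = 9.1040e-05 vs Keq = 2.2640e-05 ⇒ Q>K, reverse
Step 1:
                    M           E           A           X
  I             1.832        1.47     0.04353     0.09353
  C           0.04821    -0.01607    -0.01607    -0.03214
  E              1.88       1.454     0.02746     0.06139
  solve Keq expr → x = -0.01607; check Q = 2.2640e-05
Then remove 0.6734 M of M.
Step 2:
                    M           E           A           X
  I             1.207       1.454     0.02746     0.06139
  C           0.03016    -0.01005    -0.01005     -0.0201
  E             1.237       1.444     0.01741     0.04129
  solve Keq expr → x = -0.01005; check Q = 2.2640e-05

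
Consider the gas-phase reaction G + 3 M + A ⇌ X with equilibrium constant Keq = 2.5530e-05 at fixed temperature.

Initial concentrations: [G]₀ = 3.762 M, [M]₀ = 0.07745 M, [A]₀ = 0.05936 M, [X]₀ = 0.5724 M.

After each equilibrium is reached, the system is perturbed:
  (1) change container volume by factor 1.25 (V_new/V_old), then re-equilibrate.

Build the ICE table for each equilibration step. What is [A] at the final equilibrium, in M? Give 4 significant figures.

Q₀ = 5517 vs Keq = 2.5530e-05 ⇒ Q>K, reverse
Step 1:
                  G         M         A         X
  Initial     3.762   0.07745   0.05936    0.5724
  Change      0.572     1.716     0.572    -0.572
  Equil       4.334     1.793    0.6314 4.0297e-04
  solve Keq expr → x = -0.572; check Q = 2.5530e-05
Then change container volume by factor 1.25 (V_new/V_old).
Step 2:
                  G         M         A         X
  Initial     3.467     1.435    0.5051 3.2238e-04
  Change  1.9012e-04 5.7035e-04 1.9012e-04 -1.9012e-04
  Equil       3.467     1.435    0.5053 1.3226e-04
  solve Keq expr → x = -1.9012e-04; check Q = 2.5530e-05

[A]_eq = 0.5053 M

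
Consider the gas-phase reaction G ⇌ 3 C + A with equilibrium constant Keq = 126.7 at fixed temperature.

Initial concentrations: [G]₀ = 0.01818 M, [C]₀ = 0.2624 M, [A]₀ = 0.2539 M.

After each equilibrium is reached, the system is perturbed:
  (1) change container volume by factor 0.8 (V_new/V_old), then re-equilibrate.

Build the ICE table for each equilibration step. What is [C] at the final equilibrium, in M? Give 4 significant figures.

Q₀ = 0.2523 vs Keq = 126.7 ⇒ Q<K, forward
Step 1:
                   G          C          A
  I          0.01818     0.2624     0.2539
  C         -0.01811    0.05434    0.01811
  E       6.8218e-05     0.3167      0.272
  solve Keq expr → x = 0.01811; check Q = 126.7
Then change container volume by factor 0.8 (V_new/V_old).
Step 2:
                   G          C          A
  I       8.5273e-05     0.3959       0.34
  C       8.0930e-05 -2.4279e-04 -8.0930e-05
  E       1.6620e-04     0.3957     0.3399
  solve Keq expr → x = -8.0930e-05; check Q = 126.7

[C]_eq = 0.3957 M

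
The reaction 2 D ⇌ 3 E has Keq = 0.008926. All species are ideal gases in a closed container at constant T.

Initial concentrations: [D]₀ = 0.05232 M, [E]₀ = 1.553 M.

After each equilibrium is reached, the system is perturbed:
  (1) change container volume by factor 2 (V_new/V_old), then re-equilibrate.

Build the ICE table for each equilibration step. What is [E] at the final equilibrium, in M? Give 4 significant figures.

Q₀ = 1368 vs Keq = 0.008926 ⇒ Q>K, reverse
Step 1:
                   D          E
  I          0.05232      1.553
  C           0.9013     -1.352
  E           0.9537      0.201
  solve Keq expr → x = -0.4507; check Q = 0.008926
Then change container volume by factor 2 (V_new/V_old).
Step 2:
                   D          E
  I           0.4768     0.1005
  C         -0.01557    0.02335
  E           0.4613     0.1238
  solve Keq expr → x = 0.007783; check Q = 0.008926

[E]_eq = 0.1238 M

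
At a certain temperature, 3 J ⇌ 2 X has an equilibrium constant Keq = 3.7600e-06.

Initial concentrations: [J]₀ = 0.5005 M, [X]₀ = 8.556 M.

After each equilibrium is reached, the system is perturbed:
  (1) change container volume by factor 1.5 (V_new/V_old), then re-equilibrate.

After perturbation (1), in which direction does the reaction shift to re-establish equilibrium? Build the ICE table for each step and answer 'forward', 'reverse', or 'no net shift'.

Direction: reverse

Q₀ = 583.9 vs Keq = 3.7600e-06 ⇒ Q>K, reverse
Step 1:
                    J           X
  init         0.5005       8.556
  Δ             12.69      -8.463
  eq             13.2     0.09294
  solve Keq expr → x = -4.232; check Q = 3.7600e-06
Then change container volume by factor 1.5 (V_new/V_old).
Step 2:
                    J           X
  init          8.797     0.06196
  Δ           0.01684    -0.01122
  eq            8.814     0.05074
  solve Keq expr → x = -0.005612; check Q = 3.7600e-06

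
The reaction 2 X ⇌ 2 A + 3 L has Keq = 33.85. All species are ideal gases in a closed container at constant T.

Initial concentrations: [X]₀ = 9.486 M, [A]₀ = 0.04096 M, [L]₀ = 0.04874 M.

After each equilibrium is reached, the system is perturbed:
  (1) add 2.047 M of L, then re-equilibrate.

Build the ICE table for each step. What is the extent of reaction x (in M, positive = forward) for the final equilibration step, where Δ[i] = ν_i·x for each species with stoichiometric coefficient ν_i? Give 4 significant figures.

Q₀ = 2.1588e-09 vs Keq = 33.85 ⇒ Q<K, forward
Step 1:
                    X           A           L
  Initial       9.486     0.04096     0.04874
  Change        -3.26        3.26        4.89
  Equil         6.226       3.301       4.938
  solve Keq expr → x = 1.63; check Q = 33.85
Then add 2.047 M of L.
Step 2:
                    X           A           L
  Initial       6.226       3.301       6.985
  Change       0.6232     -0.6232     -0.9349
  Equil         6.849       2.678       6.051
  solve Keq expr → x = -0.3116; check Q = 33.85

x = -0.3116 M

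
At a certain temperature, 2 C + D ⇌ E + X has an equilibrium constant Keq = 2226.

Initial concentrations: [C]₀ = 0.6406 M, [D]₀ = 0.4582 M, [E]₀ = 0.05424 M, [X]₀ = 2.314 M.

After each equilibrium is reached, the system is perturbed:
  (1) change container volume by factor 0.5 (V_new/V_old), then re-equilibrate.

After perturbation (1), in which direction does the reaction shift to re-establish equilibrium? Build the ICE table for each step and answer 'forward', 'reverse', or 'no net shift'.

Direction: forward

Q₀ = 0.6675 vs Keq = 2226 ⇒ Q<K, forward
Step 1:
                    C           D           E           X
  init         0.6406      0.4582     0.05424       2.314
  Δ           -0.5905     -0.2952      0.2952      0.2952
  eq          0.05014       0.163      0.3495       2.609
  solve Keq expr → x = 0.2952; check Q = 2226
Then change container volume by factor 0.5 (V_new/V_old).
Step 2:
                    C           D           E           X
  init         0.1003      0.3259      0.6989       5.218
  Δ          -0.02706    -0.01353     0.01353     0.01353
  eq          0.07321      0.3124      0.7125       5.232
  solve Keq expr → x = 0.01353; check Q = 2226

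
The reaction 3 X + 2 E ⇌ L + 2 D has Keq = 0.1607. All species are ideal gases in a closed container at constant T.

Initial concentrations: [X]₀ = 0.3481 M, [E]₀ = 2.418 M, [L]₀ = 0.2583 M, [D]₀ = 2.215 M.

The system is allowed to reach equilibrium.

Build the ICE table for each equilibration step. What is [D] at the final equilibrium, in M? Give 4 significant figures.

Q₀ = 5.139 vs Keq = 0.1607 ⇒ Q>K, reverse
Step 1:
                  X         E         L         D
  I          0.3481     2.418    0.2583     2.215
  C          0.3972    0.2648   -0.1324   -0.2648
  E          0.7453     2.683    0.1259      1.95
  solve Keq expr → x = -0.1324; check Q = 0.1607

[D]_eq = 1.95 M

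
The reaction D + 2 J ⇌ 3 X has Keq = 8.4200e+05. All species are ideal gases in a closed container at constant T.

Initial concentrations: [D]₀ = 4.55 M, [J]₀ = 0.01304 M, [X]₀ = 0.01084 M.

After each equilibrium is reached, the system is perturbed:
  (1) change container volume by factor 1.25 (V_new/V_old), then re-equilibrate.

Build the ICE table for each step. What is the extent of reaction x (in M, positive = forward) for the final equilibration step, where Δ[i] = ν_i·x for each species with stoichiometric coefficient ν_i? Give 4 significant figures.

Q₀ = 0.001646 vs Keq = 8.4200e+05 ⇒ Q<K, forward
Step 1:
                  D         J         X
  I            4.55   0.01304   0.01084
  C       -0.006519  -0.01304   0.01956
  E           4.543 2.7094e-06    0.0304
  solve Keq expr → x = 0.006519; check Q = 8.4200e+05
Then change container volume by factor 1.25 (V_new/V_old).
Step 2:
                  D         J         X
  I           3.635 2.1675e-06   0.02432
  C               0         0         0
  E           3.635 2.1675e-06   0.02432
  solve Keq expr → x = 0; check Q = 8.4200e+05

x = 0 M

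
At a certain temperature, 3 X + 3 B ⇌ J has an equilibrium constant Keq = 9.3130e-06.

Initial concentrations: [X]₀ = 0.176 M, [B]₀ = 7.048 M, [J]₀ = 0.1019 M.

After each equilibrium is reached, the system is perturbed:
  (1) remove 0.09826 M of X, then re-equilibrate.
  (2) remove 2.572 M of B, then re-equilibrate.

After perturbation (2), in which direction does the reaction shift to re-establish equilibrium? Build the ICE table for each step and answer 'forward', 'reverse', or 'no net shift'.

Direction: reverse

Q₀ = 0.05339 vs Keq = 9.3130e-06 ⇒ Q>K, reverse
Step 1:
                  X         B         J
  I           0.176     7.048    0.1019
  C          0.3045    0.3045   -0.1015
  E          0.4805     7.352 4.1057e-04
  solve Keq expr → x = -0.1015; check Q = 9.3130e-06
Then remove 0.09826 M of X.
Step 2:
                  X         B         J
  I          0.3822     7.352 4.1057e-04
  C       6.0855e-04 6.0855e-04 -2.0285e-04
  E          0.3828     7.353 2.0772e-04
  solve Keq expr → x = -2.0285e-04; check Q = 9.3130e-06
Then remove 2.572 M of B.
Step 3:
                  X         B         J
  I          0.3828     4.781 2.0772e-04
  C       4.5119e-04 4.5119e-04 -1.5040e-04
  E          0.3833     4.782 5.7319e-05
  solve Keq expr → x = -1.5040e-04; check Q = 9.3130e-06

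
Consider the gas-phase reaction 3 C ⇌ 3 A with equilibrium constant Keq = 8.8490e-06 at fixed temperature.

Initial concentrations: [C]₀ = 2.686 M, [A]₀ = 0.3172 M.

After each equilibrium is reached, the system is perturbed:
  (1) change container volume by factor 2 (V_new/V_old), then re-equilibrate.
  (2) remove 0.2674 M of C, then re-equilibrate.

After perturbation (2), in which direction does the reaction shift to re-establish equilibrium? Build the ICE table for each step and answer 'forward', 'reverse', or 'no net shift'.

Direction: reverse

Q₀ = 0.001647 vs Keq = 8.8490e-06 ⇒ Q>K, reverse
Step 1:
                  C         A
  init        2.686    0.3172
  Δ          0.2563   -0.2563
  eq          2.942   0.06086
  solve Keq expr → x = -0.08545; check Q = 8.8490e-06
Then change container volume by factor 2 (V_new/V_old).
Step 2:
                  C         A
  init        1.471   0.03043
  Δ               0         0
  eq          1.471   0.03043
  solve Keq expr → x = 0; check Q = 8.8490e-06
Then remove 0.2674 M of C.
Step 3:
                  C         A
  init        1.204   0.03043
  Δ        0.005419 -0.005419
  eq          1.209   0.02501
  solve Keq expr → x = -0.001806; check Q = 8.8490e-06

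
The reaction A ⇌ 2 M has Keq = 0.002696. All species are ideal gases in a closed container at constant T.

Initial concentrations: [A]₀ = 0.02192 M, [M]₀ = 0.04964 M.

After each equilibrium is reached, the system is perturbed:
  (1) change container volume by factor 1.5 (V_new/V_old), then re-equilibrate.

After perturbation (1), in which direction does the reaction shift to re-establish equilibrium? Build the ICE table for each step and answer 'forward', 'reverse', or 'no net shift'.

Direction: forward

Q₀ = 0.1124 vs Keq = 0.002696 ⇒ Q>K, reverse
Step 1:
                    A           M
  init        0.02192     0.04964
  Δ           0.01953    -0.03907
  eq          0.04145     0.01057
  solve Keq expr → x = -0.01953; check Q = 0.002696
Then change container volume by factor 1.5 (V_new/V_old).
Step 2:
                    A           M
  init        0.02764    0.007048
  Δ       -7.3426e-04    0.001469
  eq           0.0269    0.008516
  solve Keq expr → x = 7.3426e-04; check Q = 0.002696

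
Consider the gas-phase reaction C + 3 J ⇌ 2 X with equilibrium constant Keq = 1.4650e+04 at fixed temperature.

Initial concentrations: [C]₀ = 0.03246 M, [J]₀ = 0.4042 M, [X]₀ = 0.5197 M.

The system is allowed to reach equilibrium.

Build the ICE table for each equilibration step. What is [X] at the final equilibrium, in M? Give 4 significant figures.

Q₀ = 126 vs Keq = 1.4650e+04 ⇒ Q<K, forward
Step 1:
                  C         J         X
  I         0.03246    0.4042    0.5197
  C        -0.03167  -0.09502   0.06335
  E       7.8516e-04    0.3092     0.583
  solve Keq expr → x = 0.03167; check Q = 1.4650e+04

[X]_eq = 0.583 M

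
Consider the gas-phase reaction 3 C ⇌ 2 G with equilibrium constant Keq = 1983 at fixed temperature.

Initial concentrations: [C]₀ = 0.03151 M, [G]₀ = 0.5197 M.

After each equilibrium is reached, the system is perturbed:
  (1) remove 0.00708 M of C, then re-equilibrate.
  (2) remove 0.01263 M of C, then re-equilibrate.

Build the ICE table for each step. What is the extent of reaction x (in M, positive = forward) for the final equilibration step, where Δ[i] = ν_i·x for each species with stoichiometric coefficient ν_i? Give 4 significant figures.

Q₀ = 8633 vs Keq = 1983 ⇒ Q>K, reverse
Step 1:
                   C          G
  init       0.03151     0.5197
  Δ           0.0191   -0.01273
  eq         0.05061      0.507
  solve Keq expr → x = -0.006366; check Q = 1983
Then remove 0.00708 M of C.
Step 2:
                   C          G
  init       0.04353      0.507
  Δ         0.006779  -0.004519
  eq         0.05031     0.5024
  solve Keq expr → x = -0.00226; check Q = 1983
Then remove 0.01263 M of C.
Step 3:
                   C          G
  init       0.03768     0.5024
  Δ          0.01209   -0.00806
  eq         0.04977     0.4944
  solve Keq expr → x = -0.00403; check Q = 1983

x = -0.00403 M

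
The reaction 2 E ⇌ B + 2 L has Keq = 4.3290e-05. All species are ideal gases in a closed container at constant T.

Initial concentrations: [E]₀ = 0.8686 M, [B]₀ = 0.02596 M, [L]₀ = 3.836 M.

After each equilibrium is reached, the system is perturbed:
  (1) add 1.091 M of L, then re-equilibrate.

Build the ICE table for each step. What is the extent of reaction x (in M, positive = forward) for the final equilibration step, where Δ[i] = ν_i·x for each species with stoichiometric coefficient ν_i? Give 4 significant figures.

Q₀ = 0.5063 vs Keq = 4.3290e-05 ⇒ Q>K, reverse
Step 1:
                    E           B           L
  Initial      0.8686     0.02596       3.836
  Change      0.05191    -0.02596    -0.05191
  Equil        0.9205  2.5617e-06       3.784
  solve Keq expr → x = -0.02596; check Q = 4.3290e-05
Then add 1.091 M of L.
Step 2:
                    E           B           L
  Initial      0.9205  2.5617e-06       4.875
  Change   2.0365e-06 -1.0183e-06 -2.0365e-06
  Equil        0.9205  1.5434e-06       4.875
  solve Keq expr → x = -1.0183e-06; check Q = 4.3290e-05

x = -1.0183e-06 M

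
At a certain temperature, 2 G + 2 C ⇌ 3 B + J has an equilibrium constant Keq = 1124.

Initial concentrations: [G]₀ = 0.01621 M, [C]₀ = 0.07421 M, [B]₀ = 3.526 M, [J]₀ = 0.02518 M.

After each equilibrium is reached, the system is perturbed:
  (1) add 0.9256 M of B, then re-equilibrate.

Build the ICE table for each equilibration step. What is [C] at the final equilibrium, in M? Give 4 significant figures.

[C]_eq = 0.1229 M

Q₀ = 7.6280e+05 vs Keq = 1124 ⇒ Q>K, reverse
Step 1:
                    G           C           B           J
  Initial     0.01621     0.07421       3.526     0.02518
  Change      0.04714     0.04714    -0.07071    -0.02357
  Equil       0.06335      0.1213       3.455     0.00161
  solve Keq expr → x = -0.02357; check Q = 1124
Then add 0.9256 M of B.
Step 2:
                    G           C           B           J
  Initial     0.06335      0.1213       4.381     0.00161
  Change     0.001519    0.001519   -0.002279 -7.5962e-04
  Equil       0.06487      0.1229       4.379  8.5058e-04
  solve Keq expr → x = -7.5962e-04; check Q = 1124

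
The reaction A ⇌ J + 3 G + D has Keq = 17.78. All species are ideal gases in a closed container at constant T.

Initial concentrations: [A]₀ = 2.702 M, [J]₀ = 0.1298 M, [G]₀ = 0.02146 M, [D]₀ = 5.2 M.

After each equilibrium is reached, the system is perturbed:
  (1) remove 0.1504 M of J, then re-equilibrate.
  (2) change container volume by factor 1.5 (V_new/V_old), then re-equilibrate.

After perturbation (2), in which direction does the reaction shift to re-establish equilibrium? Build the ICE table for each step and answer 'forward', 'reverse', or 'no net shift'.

Q₀ = 2.4688e-06 vs Keq = 17.78 ⇒ Q<K, forward
Step 1:
                    A           J           G           D
  init          2.702      0.1298     0.02146         5.2
  Δ           -0.6566      0.6566        1.97      0.6566
  eq            2.045      0.7864       1.991       5.857
  solve Keq expr → x = 0.6566; check Q = 17.78
Then remove 0.1504 M of J.
Step 2:
                    A           J           G           D
  init          2.045       0.636       1.991       5.857
  Δ          -0.03211     0.03211     0.09633     0.03211
  eq            2.013      0.6681       2.088       5.889
  solve Keq expr → x = 0.03211; check Q = 17.78
Then change container volume by factor 1.5 (V_new/V_old).
Step 3:
                    A           J           G           D
  init          1.342      0.4454       1.392       3.926
  Δ           -0.1951      0.1951      0.5853      0.1951
  eq            1.147      0.6405       1.977       4.121
  solve Keq expr → x = 0.1951; check Q = 17.78

Direction: forward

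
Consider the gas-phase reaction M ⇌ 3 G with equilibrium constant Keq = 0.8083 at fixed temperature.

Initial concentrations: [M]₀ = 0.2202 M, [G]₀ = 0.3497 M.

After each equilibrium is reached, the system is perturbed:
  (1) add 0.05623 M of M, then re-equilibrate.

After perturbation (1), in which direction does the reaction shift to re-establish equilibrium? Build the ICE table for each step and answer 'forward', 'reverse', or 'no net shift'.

Direction: forward

Q₀ = 0.1942 vs Keq = 0.8083 ⇒ Q<K, forward
Step 1:
                    M           G
  Initial      0.2202      0.3497
  Change     -0.05411      0.1623
  Equil        0.1661       0.512
  solve Keq expr → x = 0.05411; check Q = 0.8083
Then add 0.05623 M of M.
Step 2:
                    M           G
  Initial      0.2223       0.512
  Change     -0.01353     0.04058
  Equil        0.2088      0.5526
  solve Keq expr → x = 0.01353; check Q = 0.8083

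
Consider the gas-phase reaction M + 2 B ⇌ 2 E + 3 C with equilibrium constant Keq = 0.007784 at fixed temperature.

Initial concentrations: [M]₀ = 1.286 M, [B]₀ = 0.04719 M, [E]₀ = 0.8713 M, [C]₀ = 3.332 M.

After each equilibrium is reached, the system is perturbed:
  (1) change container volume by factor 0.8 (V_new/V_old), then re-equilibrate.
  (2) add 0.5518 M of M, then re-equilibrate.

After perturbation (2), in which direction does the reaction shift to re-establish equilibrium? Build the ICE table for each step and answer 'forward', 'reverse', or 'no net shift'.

Q₀ = 9806 vs Keq = 0.007784 ⇒ Q>K, reverse
Step 1:
                   M          B          E          C
  init         1.286    0.04719     0.8713      3.332
  Δ           0.4186     0.8372    -0.8372     -1.256
  eq           1.705     0.8844    0.03406      2.076
  solve Keq expr → x = -0.4186; check Q = 0.007784
Then change container volume by factor 0.8 (V_new/V_old).
Step 2:
                   M          B          E          C
  init         2.131      1.106    0.04257      2.595
  Δ         0.003998   0.007996  -0.007996   -0.01199
  eq           2.135      1.114    0.03457      2.583
  solve Keq expr → x = -0.003998; check Q = 0.007784
Then add 0.5518 M of M.
Step 3:
                   M          B          E          C
  init         2.687      1.114    0.03457      2.583
  Δ        -0.001965  -0.003929   0.003929   0.005894
  eq           2.685       1.11     0.0385      2.589
  solve Keq expr → x = 0.001965; check Q = 0.007784

Direction: forward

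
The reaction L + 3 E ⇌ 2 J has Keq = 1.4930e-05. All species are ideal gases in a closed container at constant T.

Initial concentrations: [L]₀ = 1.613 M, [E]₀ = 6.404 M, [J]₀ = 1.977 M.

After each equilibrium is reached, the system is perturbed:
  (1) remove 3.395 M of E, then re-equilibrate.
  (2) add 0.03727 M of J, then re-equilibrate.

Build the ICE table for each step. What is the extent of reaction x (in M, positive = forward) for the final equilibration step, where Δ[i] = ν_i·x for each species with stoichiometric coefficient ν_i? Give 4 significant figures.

Q₀ = 0.009226 vs Keq = 1.4930e-05 ⇒ Q>K, reverse
Step 1:
                    L           E           J
  I             1.613       6.404       1.977
  C            0.9041       2.712      -1.808
  E             2.517       9.116      0.1687
  solve Keq expr → x = -0.9041; check Q = 1.4930e-05
Then remove 3.395 M of E.
Step 2:
                    L           E           J
  I             2.517       5.721      0.1687
  C           0.04072      0.1222    -0.08145
  E             2.558       5.844     0.08729
  solve Keq expr → x = -0.04072; check Q = 1.4930e-05
Then add 0.03727 M of J.
Step 3:
                    L           E           J
  I             2.558       5.844      0.1246
  C           0.01788     0.05363    -0.03576
  E             2.576       5.897     0.08881
  solve Keq expr → x = -0.01788; check Q = 1.4930e-05

x = -0.01788 M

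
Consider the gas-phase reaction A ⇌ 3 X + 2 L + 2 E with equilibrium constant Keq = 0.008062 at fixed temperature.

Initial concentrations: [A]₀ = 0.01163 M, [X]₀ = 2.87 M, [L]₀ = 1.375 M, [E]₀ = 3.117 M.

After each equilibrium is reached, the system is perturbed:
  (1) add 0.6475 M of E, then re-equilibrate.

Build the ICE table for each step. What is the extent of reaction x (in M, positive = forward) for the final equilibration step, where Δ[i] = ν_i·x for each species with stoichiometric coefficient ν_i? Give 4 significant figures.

Q₀ = 3.7337e+04 vs Keq = 0.008062 ⇒ Q>K, reverse
Step 1:
                    A           X           L           E
  init        0.01163        2.87       1.375       3.117
  Δ            0.6627      -1.988      -1.325      -1.325
  eq           0.6743       0.882     0.04968       1.792
  solve Keq expr → x = -0.6627; check Q = 0.008062
Then add 0.6475 M of E.
Step 2:
                    A           X           L           E
  init         0.6743       0.882     0.04968       2.439
  Δ          0.005861    -0.01758    -0.01172    -0.01172
  eq           0.6802      0.8644     0.03796       2.427
  solve Keq expr → x = -0.005861; check Q = 0.008062

x = -0.005861 M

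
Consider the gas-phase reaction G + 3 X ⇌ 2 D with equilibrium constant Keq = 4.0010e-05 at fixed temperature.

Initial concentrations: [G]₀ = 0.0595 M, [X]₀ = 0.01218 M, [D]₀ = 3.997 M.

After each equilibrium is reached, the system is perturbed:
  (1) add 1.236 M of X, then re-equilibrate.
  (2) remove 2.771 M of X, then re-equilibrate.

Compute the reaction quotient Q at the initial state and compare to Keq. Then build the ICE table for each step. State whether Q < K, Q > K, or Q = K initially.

Q₀ = 1.4860e+08; Q > K (proceeds reverse)

Q₀ = 1.4860e+08 vs Keq = 4.0010e-05 ⇒ Q>K, reverse
Step 1:
                   G          X          D
  I           0.0595    0.01218      3.997
  C            1.936      5.807     -3.872
  E            1.995       5.82     0.1254
  solve Keq expr → x = -1.936; check Q = 4.0010e-05
Then add 1.236 M of X.
Step 2:
                   G          X          D
  I            1.995      7.056     0.1254
  C         -0.01956   -0.05867    0.03912
  E            1.976      6.997     0.1646
  solve Keq expr → x = 0.01956; check Q = 4.0010e-05
Then remove 2.771 M of X.
Step 3:
                   G          X          D
  I            1.976      4.226     0.1646
  C          0.04152     0.1245   -0.08303
  E            2.017       4.35    0.08152
  solve Keq expr → x = -0.04152; check Q = 4.0010e-05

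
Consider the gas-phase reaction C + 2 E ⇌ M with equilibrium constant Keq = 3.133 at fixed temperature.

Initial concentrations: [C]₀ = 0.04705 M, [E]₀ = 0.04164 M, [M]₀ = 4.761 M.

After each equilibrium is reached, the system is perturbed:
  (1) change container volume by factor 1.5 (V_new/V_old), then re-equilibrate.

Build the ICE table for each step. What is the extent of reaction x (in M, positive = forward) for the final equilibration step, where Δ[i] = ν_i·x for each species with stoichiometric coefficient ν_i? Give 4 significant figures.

Q₀ = 5.8360e+04 vs Keq = 3.133 ⇒ Q>K, reverse
Step 1:
                   C          E          M
  I          0.04705    0.04164      4.761
  C           0.6597      1.319    -0.6597
  E           0.7067      1.361      4.101
  solve Keq expr → x = -0.6597; check Q = 3.133
Then change container volume by factor 1.5 (V_new/V_old).
Step 2:
                   C          E          M
  I           0.4712     0.9073      2.734
  C           0.1327     0.2653    -0.1327
  E           0.6038      1.173      2.602
  solve Keq expr → x = -0.1327; check Q = 3.133

x = -0.1327 M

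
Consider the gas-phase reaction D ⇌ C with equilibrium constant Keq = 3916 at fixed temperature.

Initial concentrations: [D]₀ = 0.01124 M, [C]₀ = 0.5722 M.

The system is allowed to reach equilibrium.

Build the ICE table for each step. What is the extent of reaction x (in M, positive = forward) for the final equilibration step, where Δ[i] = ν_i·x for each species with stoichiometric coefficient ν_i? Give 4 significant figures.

x = 0.01109 M

Q₀ = 50.91 vs Keq = 3916 ⇒ Q<K, forward
Step 1:
                    D           C
  Initial     0.01124      0.5722
  Change     -0.01109     0.01109
  Equil    1.4895e-04      0.5833
  solve Keq expr → x = 0.01109; check Q = 3916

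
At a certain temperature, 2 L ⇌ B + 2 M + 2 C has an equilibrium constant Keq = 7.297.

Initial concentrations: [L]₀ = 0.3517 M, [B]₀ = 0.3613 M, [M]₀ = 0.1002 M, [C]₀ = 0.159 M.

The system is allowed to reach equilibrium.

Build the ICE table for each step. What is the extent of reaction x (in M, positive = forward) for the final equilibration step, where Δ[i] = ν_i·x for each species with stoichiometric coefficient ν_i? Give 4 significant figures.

Q₀ = 7.4140e-04 vs Keq = 7.297 ⇒ Q<K, forward
Step 1:
                  L         B         M         C
  I          0.3517    0.3613    0.1002     0.159
  C         -0.3025    0.1512    0.3025    0.3025
  E         0.04924    0.5125    0.4027    0.4615
  solve Keq expr → x = 0.1512; check Q = 7.297

x = 0.1512 M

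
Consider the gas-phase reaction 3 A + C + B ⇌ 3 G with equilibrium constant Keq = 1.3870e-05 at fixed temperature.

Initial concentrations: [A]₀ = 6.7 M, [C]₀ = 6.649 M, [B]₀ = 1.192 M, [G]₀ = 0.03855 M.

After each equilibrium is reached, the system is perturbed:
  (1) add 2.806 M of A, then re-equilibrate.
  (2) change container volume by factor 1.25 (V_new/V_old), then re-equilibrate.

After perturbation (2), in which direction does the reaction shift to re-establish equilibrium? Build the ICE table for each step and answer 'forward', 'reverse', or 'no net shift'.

Direction: reverse

Q₀ = 2.4033e-08 vs Keq = 1.3870e-05 ⇒ Q<K, forward
Step 1:
                   A          C          B          G
  I              6.7      6.649      1.192    0.03855
  C          -0.2609   -0.08697   -0.08697     0.2609
  E            6.439      6.562      1.105     0.2994
  solve Keq expr → x = 0.08697; check Q = 1.3870e-05
Then add 2.806 M of A.
Step 2:
                   A          C          B          G
  I            9.245      6.562      1.105     0.2994
  C           -0.119   -0.03966   -0.03966      0.119
  E            9.126      6.522      1.065     0.4184
  solve Keq expr → x = 0.03966; check Q = 1.3870e-05
Then change container volume by factor 1.25 (V_new/V_old).
Step 3:
                   A          C          B          G
  I            7.301      5.218     0.8523     0.3347
  C          0.04271    0.01424    0.01424   -0.04271
  E            7.344      5.232     0.8665      0.292
  solve Keq expr → x = -0.01424; check Q = 1.3870e-05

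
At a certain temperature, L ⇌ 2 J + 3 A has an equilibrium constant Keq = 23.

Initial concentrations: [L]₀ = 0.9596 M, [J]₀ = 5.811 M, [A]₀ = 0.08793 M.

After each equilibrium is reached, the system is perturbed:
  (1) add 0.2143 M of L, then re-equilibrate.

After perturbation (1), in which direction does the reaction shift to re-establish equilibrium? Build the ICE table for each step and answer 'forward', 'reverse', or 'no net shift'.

Q₀ = 0.02392 vs Keq = 23 ⇒ Q<K, forward
Step 1:
                    L           J           A
  init         0.9596       5.811     0.08793
  Δ           -0.2228      0.4457      0.6685
  eq           0.7368       6.257      0.7565
  solve Keq expr → x = 0.2228; check Q = 23
Then add 0.2143 M of L.
Step 2:
                    L           J           A
  init         0.9511       6.257      0.7565
  Δ           -0.0194      0.0388      0.0582
  eq           0.9317       6.295      0.8147
  solve Keq expr → x = 0.0194; check Q = 23

Direction: forward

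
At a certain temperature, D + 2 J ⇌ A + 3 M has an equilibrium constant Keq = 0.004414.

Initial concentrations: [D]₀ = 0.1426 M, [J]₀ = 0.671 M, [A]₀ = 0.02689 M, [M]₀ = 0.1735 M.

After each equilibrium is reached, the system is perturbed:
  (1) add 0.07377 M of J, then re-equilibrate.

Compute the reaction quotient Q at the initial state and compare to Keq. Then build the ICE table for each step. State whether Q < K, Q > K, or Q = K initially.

Q₀ = 0.002187; Q < K (proceeds forward)

Q₀ = 0.002187 vs Keq = 0.004414 ⇒ Q<K, forward
Step 1:
                   D          J          A          M
  init        0.1426      0.671    0.02689     0.1735
  Δ        -0.007398    -0.0148   0.007398     0.0222
  eq          0.1352     0.6562    0.03429     0.1957
  solve Keq expr → x = 0.007398; check Q = 0.004414
Then add 0.07377 M of J.
Step 2:
                   D          J          A          M
  init        0.1352       0.73    0.03429     0.1957
  Δ         -0.00247   -0.00494    0.00247    0.00741
  eq          0.1327      0.725    0.03676     0.2031
  solve Keq expr → x = 0.00247; check Q = 0.004414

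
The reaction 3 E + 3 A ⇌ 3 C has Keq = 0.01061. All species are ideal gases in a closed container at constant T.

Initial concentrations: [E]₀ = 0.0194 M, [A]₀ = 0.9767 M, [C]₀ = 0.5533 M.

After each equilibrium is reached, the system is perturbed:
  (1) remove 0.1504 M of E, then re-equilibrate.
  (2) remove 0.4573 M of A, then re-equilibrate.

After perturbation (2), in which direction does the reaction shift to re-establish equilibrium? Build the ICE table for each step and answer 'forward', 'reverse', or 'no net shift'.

Direction: reverse

Q₀ = 2.4900e+04 vs Keq = 0.01061 ⇒ Q>K, reverse
Step 1:
                  E         A         C
  init       0.0194    0.9767    0.5533
  Δ          0.4189    0.4189   -0.4189
  eq         0.4383     1.396    0.1344
  solve Keq expr → x = -0.1396; check Q = 0.01061
Then remove 0.1504 M of E.
Step 2:
                  E         A         C
  init       0.2879     1.396    0.1344
  Δ         0.03349   0.03349  -0.03349
  eq         0.3214     1.429    0.1009
  solve Keq expr → x = -0.01116; check Q = 0.01061
Then remove 0.4573 M of A.
Step 3:
                  E         A         C
  init       0.3214    0.9718    0.1009
  Δ         0.02504   0.02504  -0.02504
  eq         0.3464    0.9968   0.07588
  solve Keq expr → x = -0.008347; check Q = 0.01061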